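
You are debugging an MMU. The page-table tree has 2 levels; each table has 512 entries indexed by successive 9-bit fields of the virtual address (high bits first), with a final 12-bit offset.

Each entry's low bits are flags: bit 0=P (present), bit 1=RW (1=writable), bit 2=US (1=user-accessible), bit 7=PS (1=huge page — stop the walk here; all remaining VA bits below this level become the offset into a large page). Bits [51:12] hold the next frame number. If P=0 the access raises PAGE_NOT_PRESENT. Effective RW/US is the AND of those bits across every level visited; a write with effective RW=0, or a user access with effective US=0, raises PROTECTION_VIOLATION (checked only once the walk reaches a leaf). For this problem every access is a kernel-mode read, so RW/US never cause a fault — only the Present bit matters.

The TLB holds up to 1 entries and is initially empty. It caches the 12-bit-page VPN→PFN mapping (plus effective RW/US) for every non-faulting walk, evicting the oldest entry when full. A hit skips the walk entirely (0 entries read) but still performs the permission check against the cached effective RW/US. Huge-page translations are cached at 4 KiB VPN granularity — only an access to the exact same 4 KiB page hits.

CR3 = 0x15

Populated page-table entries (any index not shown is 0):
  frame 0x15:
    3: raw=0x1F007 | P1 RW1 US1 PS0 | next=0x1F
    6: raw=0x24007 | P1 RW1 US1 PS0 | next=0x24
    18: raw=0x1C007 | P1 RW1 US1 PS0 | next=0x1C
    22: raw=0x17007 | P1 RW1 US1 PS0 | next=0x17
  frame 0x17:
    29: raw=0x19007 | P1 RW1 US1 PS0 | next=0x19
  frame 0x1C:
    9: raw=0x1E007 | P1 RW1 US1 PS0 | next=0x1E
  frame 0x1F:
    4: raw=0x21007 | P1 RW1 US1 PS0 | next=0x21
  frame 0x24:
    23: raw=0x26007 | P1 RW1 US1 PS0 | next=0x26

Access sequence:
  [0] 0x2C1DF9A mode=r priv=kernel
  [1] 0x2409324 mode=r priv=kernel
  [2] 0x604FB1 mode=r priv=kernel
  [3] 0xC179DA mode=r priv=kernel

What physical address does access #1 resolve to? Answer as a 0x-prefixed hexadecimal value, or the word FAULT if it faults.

Trace:
#0 VA=0x2C1DF9A (r,kernel):
  lvl0: tbl 0x15, slot 22 ⇒ 0x17007 (P1/RW1/US1/PS0)
  lvl1: tbl 0x17, slot 29 ⇒ 0x19007 (P1/RW1/US1/PS0)
  ✓ 0x19F9A  — 2 lookups
#1 VA=0x2409324 (r,kernel):
  lvl0: tbl 0x15, slot 18 ⇒ 0x1C007 (P1/RW1/US1/PS0)
  lvl1: tbl 0x1C, slot 9 ⇒ 0x1E007 (P1/RW1/US1/PS0)
  ✓ 0x1E324  — 2 lookups
#2 VA=0x604FB1 (r,kernel):
  lvl0: tbl 0x15, slot 3 ⇒ 0x1F007 (P1/RW1/US1/PS0)
  lvl1: tbl 0x1F, slot 4 ⇒ 0x21007 (P1/RW1/US1/PS0)
  ✓ 0x21FB1  — 2 lookups
#3 VA=0xC179DA (r,kernel):
  lvl0: tbl 0x15, slot 6 ⇒ 0x24007 (P1/RW1/US1/PS0)
  lvl1: tbl 0x24, slot 23 ⇒ 0x26007 (P1/RW1/US1/PS0)
  ✓ 0x269DA  — 2 lookups

Access #1 PA: 0x1E324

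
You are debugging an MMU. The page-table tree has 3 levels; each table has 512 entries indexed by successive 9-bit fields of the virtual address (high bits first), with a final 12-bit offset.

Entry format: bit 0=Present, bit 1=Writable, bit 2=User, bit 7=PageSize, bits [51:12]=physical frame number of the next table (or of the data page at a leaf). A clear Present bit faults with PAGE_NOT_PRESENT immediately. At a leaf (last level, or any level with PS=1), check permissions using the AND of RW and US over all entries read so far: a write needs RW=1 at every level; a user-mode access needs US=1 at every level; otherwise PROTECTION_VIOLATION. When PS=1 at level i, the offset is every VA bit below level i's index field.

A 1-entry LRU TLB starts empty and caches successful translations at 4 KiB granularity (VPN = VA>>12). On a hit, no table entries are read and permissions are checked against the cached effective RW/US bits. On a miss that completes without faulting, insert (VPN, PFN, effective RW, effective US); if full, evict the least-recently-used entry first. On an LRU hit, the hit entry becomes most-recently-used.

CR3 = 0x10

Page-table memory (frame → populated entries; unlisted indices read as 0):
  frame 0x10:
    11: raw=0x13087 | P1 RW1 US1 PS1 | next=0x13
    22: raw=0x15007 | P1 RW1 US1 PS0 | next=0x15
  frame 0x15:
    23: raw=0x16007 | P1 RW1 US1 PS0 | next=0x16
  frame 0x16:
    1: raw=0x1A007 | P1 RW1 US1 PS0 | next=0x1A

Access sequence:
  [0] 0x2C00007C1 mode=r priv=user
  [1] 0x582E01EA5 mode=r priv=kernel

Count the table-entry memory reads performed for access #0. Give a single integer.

Per-access translation:
#0 VA=0x2C00007C1 (r,user):
  [0] read 0x10 idx=11: raw=0x13087 flags P=1 W=1 U=1 S=1
  ✓ 0x137C1 (huge @L0)  — 1 lookups
#1 VA=0x582E01EA5 (r,kernel):
  [0] read 0x10 idx=22: raw=0x15007 flags P=1 W=1 U=1 S=0
  [1] read 0x15 idx=23: raw=0x16007 flags P=1 W=1 U=1 S=0
  [2] read 0x16 idx=1: raw=0x1A007 flags P=1 W=1 U=1 S=0
  ✓ 0x1AEA5  — 3 lookups

Entries read for #0: 1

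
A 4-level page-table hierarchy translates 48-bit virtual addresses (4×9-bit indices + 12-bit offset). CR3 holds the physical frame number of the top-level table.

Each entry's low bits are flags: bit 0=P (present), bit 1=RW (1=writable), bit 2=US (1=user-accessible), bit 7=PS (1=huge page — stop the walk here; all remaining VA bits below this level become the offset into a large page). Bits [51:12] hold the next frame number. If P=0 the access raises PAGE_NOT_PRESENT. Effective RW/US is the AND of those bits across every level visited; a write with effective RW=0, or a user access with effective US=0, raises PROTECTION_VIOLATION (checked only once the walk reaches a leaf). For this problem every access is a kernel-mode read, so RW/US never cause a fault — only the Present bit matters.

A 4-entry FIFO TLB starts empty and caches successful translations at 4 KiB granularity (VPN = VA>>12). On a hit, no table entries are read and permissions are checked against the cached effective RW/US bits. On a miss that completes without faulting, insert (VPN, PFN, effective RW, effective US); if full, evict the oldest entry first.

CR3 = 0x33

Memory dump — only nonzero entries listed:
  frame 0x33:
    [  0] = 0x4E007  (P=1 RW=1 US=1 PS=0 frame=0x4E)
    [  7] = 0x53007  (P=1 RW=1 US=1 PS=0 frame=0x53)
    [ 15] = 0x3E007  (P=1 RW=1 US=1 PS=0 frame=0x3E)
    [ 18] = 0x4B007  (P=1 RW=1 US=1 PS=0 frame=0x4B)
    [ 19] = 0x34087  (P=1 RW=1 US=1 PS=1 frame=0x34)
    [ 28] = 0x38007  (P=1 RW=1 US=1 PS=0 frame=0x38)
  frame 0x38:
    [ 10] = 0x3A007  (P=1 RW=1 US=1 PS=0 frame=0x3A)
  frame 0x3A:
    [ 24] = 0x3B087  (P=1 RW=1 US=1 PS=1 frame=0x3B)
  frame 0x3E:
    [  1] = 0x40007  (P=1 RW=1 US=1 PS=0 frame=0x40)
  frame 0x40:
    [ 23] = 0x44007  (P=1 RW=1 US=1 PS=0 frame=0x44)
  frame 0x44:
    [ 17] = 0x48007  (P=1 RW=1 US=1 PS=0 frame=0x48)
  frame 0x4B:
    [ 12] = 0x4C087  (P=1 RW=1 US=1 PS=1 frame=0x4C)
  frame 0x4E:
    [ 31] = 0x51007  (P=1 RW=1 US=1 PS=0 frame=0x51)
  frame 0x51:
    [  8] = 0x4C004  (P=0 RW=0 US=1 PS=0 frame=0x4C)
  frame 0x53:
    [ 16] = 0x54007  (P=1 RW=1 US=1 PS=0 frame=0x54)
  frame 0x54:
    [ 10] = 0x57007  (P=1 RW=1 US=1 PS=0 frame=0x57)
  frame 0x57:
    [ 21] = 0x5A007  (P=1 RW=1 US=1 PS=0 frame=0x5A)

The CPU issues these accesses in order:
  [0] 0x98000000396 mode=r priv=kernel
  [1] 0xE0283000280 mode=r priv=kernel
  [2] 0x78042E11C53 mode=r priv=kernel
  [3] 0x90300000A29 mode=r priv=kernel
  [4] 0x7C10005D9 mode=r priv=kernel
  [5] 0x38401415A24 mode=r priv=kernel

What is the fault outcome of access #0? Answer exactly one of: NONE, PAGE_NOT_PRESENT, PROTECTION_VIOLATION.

Per-access translation:
#0 VA=0x98000000396 (r,kernel):
  [0] read 0x33 idx=19: raw=0x34087 flags P=1 W=1 U=1 S=1
  ✓ 0x34396 (huge @L0)  — 1 lookups
#1 VA=0xE0283000280 (r,kernel):
  [0] read 0x33 idx=28: raw=0x38007 flags P=1 W=1 U=1 S=0
  [1] read 0x38 idx=10: raw=0x3A007 flags P=1 W=1 U=1 S=0
  [2] read 0x3A idx=24: raw=0x3B087 flags P=1 W=1 U=1 S=1
  ✓ 0x3B280 (huge @L2)  — 3 lookups
#2 VA=0x78042E11C53 (r,kernel):
  [0] read 0x33 idx=15: raw=0x3E007 flags P=1 W=1 U=1 S=0
  [1] read 0x3E idx=1: raw=0x40007 flags P=1 W=1 U=1 S=0
  [2] read 0x40 idx=23: raw=0x44007 flags P=1 W=1 U=1 S=0
  [3] read 0x44 idx=17: raw=0x48007 flags P=1 W=1 U=1 S=0
  ✓ 0x48C53  — 4 lookups
#3 VA=0x90300000A29 (r,kernel):
  [0] read 0x33 idx=18: raw=0x4B007 flags P=1 W=1 U=1 S=0
  [1] read 0x4B idx=12: raw=0x4C087 flags P=1 W=1 U=1 S=1
  ✓ 0x4CA29 (huge @L1)  — 2 lookups
#4 VA=0x7C10005D9 (r,kernel):
  [0] read 0x33 idx=0: raw=0x4E007 flags P=1 W=1 U=1 S=0
  [1] read 0x4E idx=31: raw=0x51007 flags P=1 W=1 U=1 S=0
  [2] read 0x51 idx=8: raw=0x4C004 flags P=0 W=0 U=1 S=0
  → PAGE_NOT_PRESENT  (3 entries read)
#5 VA=0x38401415A24 (r,kernel):
  [0] read 0x33 idx=7: raw=0x53007 flags P=1 W=1 U=1 S=0
  [1] read 0x53 idx=16: raw=0x54007 flags P=1 W=1 U=1 S=0
  [2] read 0x54 idx=10: raw=0x57007 flags P=1 W=1 U=1 S=0
  [3] read 0x57 idx=21: raw=0x5A007 flags P=1 W=1 U=1 S=0
  ✓ 0x5AA24  — 4 lookups

Access #0 fault: NONE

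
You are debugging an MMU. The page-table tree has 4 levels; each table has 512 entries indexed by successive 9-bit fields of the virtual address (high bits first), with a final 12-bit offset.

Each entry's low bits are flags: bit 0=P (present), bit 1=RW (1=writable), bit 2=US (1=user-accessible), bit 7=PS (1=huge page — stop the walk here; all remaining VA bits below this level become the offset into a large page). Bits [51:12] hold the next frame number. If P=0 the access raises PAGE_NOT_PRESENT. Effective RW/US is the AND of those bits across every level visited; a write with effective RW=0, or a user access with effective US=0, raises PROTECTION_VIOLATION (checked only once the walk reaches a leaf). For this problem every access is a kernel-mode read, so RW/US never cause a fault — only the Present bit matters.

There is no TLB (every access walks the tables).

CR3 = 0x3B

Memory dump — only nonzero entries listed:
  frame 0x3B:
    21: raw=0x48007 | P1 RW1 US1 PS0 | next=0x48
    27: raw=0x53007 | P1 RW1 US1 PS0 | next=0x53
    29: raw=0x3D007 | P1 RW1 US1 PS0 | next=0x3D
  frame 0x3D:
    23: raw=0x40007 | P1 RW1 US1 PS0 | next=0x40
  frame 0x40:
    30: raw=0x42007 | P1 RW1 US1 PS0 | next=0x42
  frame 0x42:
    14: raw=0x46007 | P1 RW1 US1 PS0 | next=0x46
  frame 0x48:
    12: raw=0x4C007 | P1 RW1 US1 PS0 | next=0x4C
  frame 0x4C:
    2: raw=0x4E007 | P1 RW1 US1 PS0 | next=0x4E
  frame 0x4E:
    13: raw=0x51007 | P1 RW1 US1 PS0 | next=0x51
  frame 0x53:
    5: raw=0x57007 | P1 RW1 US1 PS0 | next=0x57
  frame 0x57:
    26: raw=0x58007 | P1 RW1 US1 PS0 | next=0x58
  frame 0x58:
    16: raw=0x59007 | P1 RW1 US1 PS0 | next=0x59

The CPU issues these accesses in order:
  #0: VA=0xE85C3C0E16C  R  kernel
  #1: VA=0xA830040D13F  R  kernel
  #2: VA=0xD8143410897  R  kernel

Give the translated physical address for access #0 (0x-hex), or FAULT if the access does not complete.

Trace:
#0 VA=0xE85C3C0E16C (r,kernel):
  L0: frame=0x3B idx=29 entry=0x3D007 [P=1 RW=1 US=1 PS=0]
  L1: frame=0x3D idx=23 entry=0x40007 [P=1 RW=1 US=1 PS=0]
  L2: frame=0x40 idx=30 entry=0x42007 [P=1 RW=1 US=1 PS=0]
  L3: frame=0x42 idx=14 entry=0x46007 [P=1 RW=1 US=1 PS=0]
  → PA=0x4616C  (4 entries read)
#1 VA=0xA830040D13F (r,kernel):
  L0: frame=0x3B idx=21 entry=0x48007 [P=1 RW=1 US=1 PS=0]
  L1: frame=0x48 idx=12 entry=0x4C007 [P=1 RW=1 US=1 PS=0]
  L2: frame=0x4C idx=2 entry=0x4E007 [P=1 RW=1 US=1 PS=0]
  L3: frame=0x4E idx=13 entry=0x51007 [P=1 RW=1 US=1 PS=0]
  → PA=0x5113F  (4 entries read)
#2 VA=0xD8143410897 (r,kernel):
  L0: frame=0x3B idx=27 entry=0x53007 [P=1 RW=1 US=1 PS=0]
  L1: frame=0x53 idx=5 entry=0x57007 [P=1 RW=1 US=1 PS=0]
  L2: frame=0x57 idx=26 entry=0x58007 [P=1 RW=1 US=1 PS=0]
  L3: frame=0x58 idx=16 entry=0x59007 [P=1 RW=1 US=1 PS=0]
  → PA=0x59897  (4 entries read)

Access #0 PA: 0x4616C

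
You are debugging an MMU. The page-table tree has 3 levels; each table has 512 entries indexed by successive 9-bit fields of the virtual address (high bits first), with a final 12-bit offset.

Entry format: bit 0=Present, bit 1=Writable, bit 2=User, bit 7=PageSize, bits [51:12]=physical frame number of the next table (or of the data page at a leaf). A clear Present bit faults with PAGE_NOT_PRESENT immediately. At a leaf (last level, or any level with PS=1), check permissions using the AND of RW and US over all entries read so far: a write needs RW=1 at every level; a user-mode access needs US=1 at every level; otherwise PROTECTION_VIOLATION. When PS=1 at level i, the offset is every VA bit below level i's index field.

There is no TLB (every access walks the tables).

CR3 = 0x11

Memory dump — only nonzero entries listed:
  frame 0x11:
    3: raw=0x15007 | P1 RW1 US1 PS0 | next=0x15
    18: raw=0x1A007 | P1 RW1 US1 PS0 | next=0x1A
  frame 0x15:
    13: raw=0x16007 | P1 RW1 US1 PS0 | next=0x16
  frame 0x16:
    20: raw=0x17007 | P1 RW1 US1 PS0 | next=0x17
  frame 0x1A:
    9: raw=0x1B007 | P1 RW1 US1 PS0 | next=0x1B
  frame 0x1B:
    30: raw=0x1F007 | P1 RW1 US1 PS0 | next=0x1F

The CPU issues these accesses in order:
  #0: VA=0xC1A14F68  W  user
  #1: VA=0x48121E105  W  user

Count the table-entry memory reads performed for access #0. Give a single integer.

Walk each access:
#0 VA=0xC1A14F68 (w,user):
  L0 @0x11[3] → 0x15007  P=1,RW=1,US=1,PS=0
  L1 @0x15[13] → 0x16007  P=1,RW=1,US=1,PS=0
  L2 @0x16[20] → 0x17007  P=1,RW=1,US=1,PS=0
  ✓ 0x17F68  — 3 lookups
#1 VA=0x48121E105 (w,user):
  L0 @0x11[18] → 0x1A007  P=1,RW=1,US=1,PS=0
  L1 @0x1A[9] → 0x1B007  P=1,RW=1,US=1,PS=0
  L2 @0x1B[30] → 0x1F007  P=1,RW=1,US=1,PS=0
  ✓ 0x1F105  — 3 lookups

Entries read for #0: 3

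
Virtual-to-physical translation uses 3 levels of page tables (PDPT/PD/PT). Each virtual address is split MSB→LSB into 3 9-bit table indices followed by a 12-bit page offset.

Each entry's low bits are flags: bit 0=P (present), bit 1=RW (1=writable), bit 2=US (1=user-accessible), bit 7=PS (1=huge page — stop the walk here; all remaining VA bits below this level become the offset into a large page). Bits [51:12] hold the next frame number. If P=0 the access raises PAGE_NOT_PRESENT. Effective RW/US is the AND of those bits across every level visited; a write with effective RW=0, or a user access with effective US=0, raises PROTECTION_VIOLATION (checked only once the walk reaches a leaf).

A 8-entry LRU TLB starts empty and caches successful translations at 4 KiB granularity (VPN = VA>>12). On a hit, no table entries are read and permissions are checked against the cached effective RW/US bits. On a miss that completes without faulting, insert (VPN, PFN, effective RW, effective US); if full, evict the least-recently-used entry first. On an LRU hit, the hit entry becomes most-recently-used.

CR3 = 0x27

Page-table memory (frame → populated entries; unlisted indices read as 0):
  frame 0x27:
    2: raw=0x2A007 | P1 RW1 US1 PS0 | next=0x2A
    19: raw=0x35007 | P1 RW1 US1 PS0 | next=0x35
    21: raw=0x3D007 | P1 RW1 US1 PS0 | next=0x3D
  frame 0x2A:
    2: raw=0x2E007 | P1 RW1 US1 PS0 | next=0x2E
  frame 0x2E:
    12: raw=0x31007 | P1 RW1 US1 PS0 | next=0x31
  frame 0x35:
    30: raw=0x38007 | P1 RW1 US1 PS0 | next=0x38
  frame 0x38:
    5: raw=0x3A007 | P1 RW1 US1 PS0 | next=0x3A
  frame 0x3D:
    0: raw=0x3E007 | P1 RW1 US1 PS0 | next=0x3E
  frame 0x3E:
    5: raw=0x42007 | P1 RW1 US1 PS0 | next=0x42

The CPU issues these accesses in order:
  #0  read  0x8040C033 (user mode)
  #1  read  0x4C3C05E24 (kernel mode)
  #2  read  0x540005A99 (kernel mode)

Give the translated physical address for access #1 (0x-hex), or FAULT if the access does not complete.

Trace:
#0 VA=0x8040C033 (r,user):
  L0: frame=0x27 idx=2 entry=0x2A007 [P=1 RW=1 US=1 PS=0]
  L1: frame=0x2A idx=2 entry=0x2E007 [P=1 RW=1 US=1 PS=0]
  L2: frame=0x2E idx=12 entry=0x31007 [P=1 RW=1 US=1 PS=0]
  → PA=0x31033  (3 entries read)
#1 VA=0x4C3C05E24 (r,kernel):
  L0: frame=0x27 idx=19 entry=0x35007 [P=1 RW=1 US=1 PS=0]
  L1: frame=0x35 idx=30 entry=0x38007 [P=1 RW=1 US=1 PS=0]
  L2: frame=0x38 idx=5 entry=0x3A007 [P=1 RW=1 US=1 PS=0]
  → PA=0x3AE24  (3 entries read)
#2 VA=0x540005A99 (r,kernel):
  L0: frame=0x27 idx=21 entry=0x3D007 [P=1 RW=1 US=1 PS=0]
  L1: frame=0x3D idx=0 entry=0x3E007 [P=1 RW=1 US=1 PS=0]
  L2: frame=0x3E idx=5 entry=0x42007 [P=1 RW=1 US=1 PS=0]
  → PA=0x42A99  (3 entries read)

Access #1 PA: 0x3AE24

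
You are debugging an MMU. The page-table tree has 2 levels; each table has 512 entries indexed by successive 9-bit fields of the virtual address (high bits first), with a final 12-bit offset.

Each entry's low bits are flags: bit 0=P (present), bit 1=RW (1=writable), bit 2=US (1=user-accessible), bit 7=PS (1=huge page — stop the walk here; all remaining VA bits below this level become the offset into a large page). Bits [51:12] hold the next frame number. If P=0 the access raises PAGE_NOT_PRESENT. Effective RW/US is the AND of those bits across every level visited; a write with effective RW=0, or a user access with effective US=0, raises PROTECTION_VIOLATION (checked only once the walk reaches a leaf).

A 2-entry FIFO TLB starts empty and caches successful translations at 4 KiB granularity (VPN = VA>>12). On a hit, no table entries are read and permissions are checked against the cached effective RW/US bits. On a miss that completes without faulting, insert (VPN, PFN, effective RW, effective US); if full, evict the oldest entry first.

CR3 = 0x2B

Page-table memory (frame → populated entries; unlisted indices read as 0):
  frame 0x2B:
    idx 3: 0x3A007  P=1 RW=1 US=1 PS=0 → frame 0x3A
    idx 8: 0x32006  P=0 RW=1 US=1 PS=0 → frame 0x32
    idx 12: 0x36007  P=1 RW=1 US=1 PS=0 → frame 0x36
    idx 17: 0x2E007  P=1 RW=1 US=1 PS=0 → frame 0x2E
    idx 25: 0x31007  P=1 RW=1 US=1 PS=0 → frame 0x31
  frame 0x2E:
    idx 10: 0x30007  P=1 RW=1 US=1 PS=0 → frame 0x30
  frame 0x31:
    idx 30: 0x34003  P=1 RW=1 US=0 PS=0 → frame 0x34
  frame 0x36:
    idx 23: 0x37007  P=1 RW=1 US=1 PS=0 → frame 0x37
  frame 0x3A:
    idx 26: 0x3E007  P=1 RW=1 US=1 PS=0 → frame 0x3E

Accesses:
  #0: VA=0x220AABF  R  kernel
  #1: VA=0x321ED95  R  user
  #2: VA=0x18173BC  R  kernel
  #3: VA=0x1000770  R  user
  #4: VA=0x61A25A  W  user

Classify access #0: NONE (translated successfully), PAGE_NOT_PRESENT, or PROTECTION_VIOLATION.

Per-access translation:
#0 VA=0x220AABF (r,kernel):
  L0 @0x2B[17] → 0x2E007  P=1,RW=1,US=1,PS=0
  L1 @0x2E[10] → 0x30007  P=1,RW=1,US=1,PS=0
  ✓ 0x30ABF  — 2 lookups
#1 VA=0x321ED95 (r,user):
  L0 @0x2B[25] → 0x31007  P=1,RW=1,US=1,PS=0
  L1 @0x31[30] → 0x34003  P=1,RW=1,US=0,PS=0
  → PROTECTION_VIOLATION  (2 entries read)
#2 VA=0x18173BC (r,kernel):
  L0 @0x2B[12] → 0x36007  P=1,RW=1,US=1,PS=0
  L1 @0x36[23] → 0x37007  P=1,RW=1,US=1,PS=0
  ✓ 0x373BC  — 2 lookups
#3 VA=0x1000770 (r,user):
  L0 @0x2B[8] → 0x32006  P=0,RW=1,US=1,PS=0
  → PAGE_NOT_PRESENT  (1 entries read)
#4 VA=0x61A25A (w,user):
  L0 @0x2B[3] → 0x3A007  P=1,RW=1,US=1,PS=0
  L1 @0x3A[26] → 0x3E007  P=1,RW=1,US=1,PS=0
  ✓ 0x3E25A  — 2 lookups

Access #0 fault: NONE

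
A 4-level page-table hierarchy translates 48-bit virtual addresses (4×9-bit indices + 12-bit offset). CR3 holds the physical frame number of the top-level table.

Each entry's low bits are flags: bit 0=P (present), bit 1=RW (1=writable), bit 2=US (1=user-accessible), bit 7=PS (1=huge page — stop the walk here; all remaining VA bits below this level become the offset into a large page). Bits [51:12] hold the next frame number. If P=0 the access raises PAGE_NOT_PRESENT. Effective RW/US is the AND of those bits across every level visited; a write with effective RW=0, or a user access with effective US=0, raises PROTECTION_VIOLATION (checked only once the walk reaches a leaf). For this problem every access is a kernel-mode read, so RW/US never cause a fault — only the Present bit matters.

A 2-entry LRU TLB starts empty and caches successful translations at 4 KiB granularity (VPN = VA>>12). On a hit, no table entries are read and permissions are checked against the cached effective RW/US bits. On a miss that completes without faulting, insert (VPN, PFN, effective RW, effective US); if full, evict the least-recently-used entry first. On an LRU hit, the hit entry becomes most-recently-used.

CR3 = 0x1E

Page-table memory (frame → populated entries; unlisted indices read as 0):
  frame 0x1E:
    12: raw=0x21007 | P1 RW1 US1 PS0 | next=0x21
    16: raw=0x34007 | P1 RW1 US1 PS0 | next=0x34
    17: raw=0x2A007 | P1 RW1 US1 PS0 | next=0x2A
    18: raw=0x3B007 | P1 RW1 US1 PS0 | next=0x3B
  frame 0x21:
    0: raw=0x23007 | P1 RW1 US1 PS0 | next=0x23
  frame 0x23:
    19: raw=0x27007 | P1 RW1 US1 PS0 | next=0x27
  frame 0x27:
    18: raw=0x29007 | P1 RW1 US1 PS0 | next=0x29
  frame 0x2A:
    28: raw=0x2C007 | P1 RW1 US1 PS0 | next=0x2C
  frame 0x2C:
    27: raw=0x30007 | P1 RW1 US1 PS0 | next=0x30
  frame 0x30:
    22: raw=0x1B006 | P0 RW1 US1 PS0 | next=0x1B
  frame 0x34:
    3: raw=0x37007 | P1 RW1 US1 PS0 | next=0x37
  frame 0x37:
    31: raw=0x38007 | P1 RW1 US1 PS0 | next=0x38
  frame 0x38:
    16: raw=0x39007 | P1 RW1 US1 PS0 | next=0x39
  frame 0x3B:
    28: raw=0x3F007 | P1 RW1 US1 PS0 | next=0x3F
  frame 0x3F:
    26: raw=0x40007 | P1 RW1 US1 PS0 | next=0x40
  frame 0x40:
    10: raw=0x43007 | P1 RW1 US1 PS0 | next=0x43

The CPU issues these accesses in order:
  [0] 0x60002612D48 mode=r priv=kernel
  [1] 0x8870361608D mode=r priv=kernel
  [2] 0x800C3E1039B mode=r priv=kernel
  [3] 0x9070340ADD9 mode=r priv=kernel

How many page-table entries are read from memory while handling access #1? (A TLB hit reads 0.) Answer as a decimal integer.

Per-access translation:
#0 VA=0x60002612D48 (r,kernel):
  L0 @0x1E[12] → 0x21007  P=1,RW=1,US=1,PS=0
  L1 @0x21[0] → 0x23007  P=1,RW=1,US=1,PS=0
  L2 @0x23[19] → 0x27007  P=1,RW=1,US=1,PS=0
  L3 @0x27[18] → 0x29007  P=1,RW=1,US=1,PS=0
  ⇒ phys 0x29D48  [4 reads]
#1 VA=0x8870361608D (r,kernel):
  L0 @0x1E[17] → 0x2A007  P=1,RW=1,US=1,PS=0
  L1 @0x2A[28] → 0x2C007  P=1,RW=1,US=1,PS=0
  L2 @0x2C[27] → 0x30007  P=1,RW=1,US=1,PS=0
  L3 @0x30[22] → 0x1B006  P=0,RW=1,US=1,PS=0
  ⇒ fault: PAGE_NOT_PRESENT  — 4 lookups
#2 VA=0x800C3E1039B (r,kernel):
  L0 @0x1E[16] → 0x34007  P=1,RW=1,US=1,PS=0
  L1 @0x34[3] → 0x37007  P=1,RW=1,US=1,PS=0
  L2 @0x37[31] → 0x38007  P=1,RW=1,US=1,PS=0
  L3 @0x38[16] → 0x39007  P=1,RW=1,US=1,PS=0
  ⇒ phys 0x3939B  [4 reads]
#3 VA=0x9070340ADD9 (r,kernel):
  L0 @0x1E[18] → 0x3B007  P=1,RW=1,US=1,PS=0
  L1 @0x3B[28] → 0x3F007  P=1,RW=1,US=1,PS=0
  L2 @0x3F[26] → 0x40007  P=1,RW=1,US=1,PS=0
  L3 @0x40[10] → 0x43007  P=1,RW=1,US=1,PS=0
  ⇒ phys 0x43DD9  [4 reads]

Entries read for #1: 4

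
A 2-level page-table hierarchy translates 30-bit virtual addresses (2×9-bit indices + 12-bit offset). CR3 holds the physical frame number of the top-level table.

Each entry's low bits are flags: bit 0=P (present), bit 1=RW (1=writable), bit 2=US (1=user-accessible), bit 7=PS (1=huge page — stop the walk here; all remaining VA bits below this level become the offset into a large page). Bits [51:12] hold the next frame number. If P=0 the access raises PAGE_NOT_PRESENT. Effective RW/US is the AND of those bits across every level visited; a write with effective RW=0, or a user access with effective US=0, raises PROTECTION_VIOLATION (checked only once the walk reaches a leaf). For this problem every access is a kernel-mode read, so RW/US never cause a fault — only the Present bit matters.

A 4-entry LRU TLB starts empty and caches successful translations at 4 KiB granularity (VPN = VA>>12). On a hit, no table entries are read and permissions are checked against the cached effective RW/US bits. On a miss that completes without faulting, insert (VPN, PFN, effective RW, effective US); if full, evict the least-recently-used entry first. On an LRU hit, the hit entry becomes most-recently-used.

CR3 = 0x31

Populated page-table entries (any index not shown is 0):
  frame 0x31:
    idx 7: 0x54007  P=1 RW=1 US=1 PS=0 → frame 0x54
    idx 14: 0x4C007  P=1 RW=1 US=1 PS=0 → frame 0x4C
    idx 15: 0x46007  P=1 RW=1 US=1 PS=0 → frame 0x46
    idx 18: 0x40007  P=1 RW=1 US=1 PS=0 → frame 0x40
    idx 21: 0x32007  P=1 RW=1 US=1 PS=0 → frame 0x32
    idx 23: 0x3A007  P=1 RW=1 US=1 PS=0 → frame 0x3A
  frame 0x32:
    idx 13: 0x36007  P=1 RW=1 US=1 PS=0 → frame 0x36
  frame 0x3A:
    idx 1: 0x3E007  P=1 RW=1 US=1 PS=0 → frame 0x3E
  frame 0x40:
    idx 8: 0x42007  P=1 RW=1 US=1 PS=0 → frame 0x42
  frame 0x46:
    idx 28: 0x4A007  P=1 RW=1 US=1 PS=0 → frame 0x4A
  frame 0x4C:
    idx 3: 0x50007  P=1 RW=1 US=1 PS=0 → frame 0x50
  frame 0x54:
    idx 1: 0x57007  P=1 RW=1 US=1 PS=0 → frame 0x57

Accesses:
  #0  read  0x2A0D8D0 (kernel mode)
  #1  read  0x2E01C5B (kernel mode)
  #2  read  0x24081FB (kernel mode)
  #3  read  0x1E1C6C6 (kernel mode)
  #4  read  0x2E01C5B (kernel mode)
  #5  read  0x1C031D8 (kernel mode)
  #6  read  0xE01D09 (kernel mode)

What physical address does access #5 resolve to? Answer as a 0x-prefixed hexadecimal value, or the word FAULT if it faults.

Walk each access:
#0 VA=0x2A0D8D0 (r,kernel):
  lvl0: tbl 0x31, slot 21 ⇒ 0x32007 (P1/RW1/US1/PS0)
  lvl1: tbl 0x32, slot 13 ⇒ 0x36007 (P1/RW1/US1/PS0)
  ✓ 0x368D0  — 2 lookups
#1 VA=0x2E01C5B (r,kernel):
  lvl0: tbl 0x31, slot 23 ⇒ 0x3A007 (P1/RW1/US1/PS0)
  lvl1: tbl 0x3A, slot 1 ⇒ 0x3E007 (P1/RW1/US1/PS0)
  ✓ 0x3EC5B  — 2 lookups
#2 VA=0x24081FB (r,kernel):
  lvl0: tbl 0x31, slot 18 ⇒ 0x40007 (P1/RW1/US1/PS0)
  lvl1: tbl 0x40, slot 8 ⇒ 0x42007 (P1/RW1/US1/PS0)
  ✓ 0x421FB  — 2 lookups
#3 VA=0x1E1C6C6 (r,kernel):
  lvl0: tbl 0x31, slot 15 ⇒ 0x46007 (P1/RW1/US1/PS0)
  lvl1: tbl 0x46, slot 28 ⇒ 0x4A007 (P1/RW1/US1/PS0)
  ✓ 0x4A6C6  — 2 lookups
#4 VA=0x2E01C5B (r,kernel):
  TLB hit vpn=0x2E01 → PA=0x3EC5B
#5 VA=0x1C031D8 (r,kernel):
  lvl0: tbl 0x31, slot 14 ⇒ 0x4C007 (P1/RW1/US1/PS0)
  lvl1: tbl 0x4C, slot 3 ⇒ 0x50007 (P1/RW1/US1/PS0)
  ✓ 0x501D8  — 2 lookups
#6 VA=0xE01D09 (r,kernel):
  lvl0: tbl 0x31, slot 7 ⇒ 0x54007 (P1/RW1/US1/PS0)
  lvl1: tbl 0x54, slot 1 ⇒ 0x57007 (P1/RW1/US1/PS0)
  ✓ 0x57D09  — 2 lookups

Access #5 PA: 0x501D8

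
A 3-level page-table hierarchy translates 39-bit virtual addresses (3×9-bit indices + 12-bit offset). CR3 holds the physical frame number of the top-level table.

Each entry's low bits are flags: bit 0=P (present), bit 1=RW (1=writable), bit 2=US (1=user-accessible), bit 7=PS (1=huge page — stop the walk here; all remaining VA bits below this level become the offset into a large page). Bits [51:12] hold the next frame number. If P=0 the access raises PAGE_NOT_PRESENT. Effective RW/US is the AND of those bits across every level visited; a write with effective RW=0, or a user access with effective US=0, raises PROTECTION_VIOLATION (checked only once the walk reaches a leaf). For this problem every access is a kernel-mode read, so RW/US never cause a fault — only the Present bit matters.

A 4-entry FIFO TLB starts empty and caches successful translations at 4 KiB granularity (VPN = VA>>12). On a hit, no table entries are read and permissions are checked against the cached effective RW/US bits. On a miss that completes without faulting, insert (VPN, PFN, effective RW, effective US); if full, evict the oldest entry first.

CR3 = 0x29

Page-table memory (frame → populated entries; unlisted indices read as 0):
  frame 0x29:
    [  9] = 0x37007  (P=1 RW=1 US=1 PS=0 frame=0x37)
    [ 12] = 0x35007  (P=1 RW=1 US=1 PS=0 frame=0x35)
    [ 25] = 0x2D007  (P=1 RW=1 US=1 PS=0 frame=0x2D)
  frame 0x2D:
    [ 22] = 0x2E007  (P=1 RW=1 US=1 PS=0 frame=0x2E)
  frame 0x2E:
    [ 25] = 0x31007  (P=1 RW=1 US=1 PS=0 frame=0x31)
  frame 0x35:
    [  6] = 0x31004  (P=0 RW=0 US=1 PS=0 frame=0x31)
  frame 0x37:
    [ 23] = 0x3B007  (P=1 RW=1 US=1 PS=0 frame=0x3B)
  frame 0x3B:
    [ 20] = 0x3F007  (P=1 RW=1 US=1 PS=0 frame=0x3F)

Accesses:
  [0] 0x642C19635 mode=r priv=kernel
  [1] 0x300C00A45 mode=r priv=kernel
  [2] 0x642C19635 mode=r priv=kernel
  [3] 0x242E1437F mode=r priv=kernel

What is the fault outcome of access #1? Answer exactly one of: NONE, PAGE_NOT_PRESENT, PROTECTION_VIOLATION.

Trace:
#0 VA=0x642C19635 (r,kernel):
  L0 @0x29[25] → 0x2D007  P=1,RW=1,US=1,PS=0
  L1 @0x2D[22] → 0x2E007  P=1,RW=1,US=1,PS=0
  L2 @0x2E[25] → 0x31007  P=1,RW=1,US=1,PS=0
  ⇒ phys 0x31635  [3 reads]
#1 VA=0x300C00A45 (r,kernel):
  L0 @0x29[12] → 0x35007  P=1,RW=1,US=1,PS=0
  L1 @0x35[6] → 0x31004  P=0,RW=0,US=1,PS=0
  ⇒ fault: PAGE_NOT_PRESENT  — 2 lookups
#2 VA=0x642C19635 (r,kernel):
  TLB hit vpn=0x642C19 → PA=0x31635
#3 VA=0x242E1437F (r,kernel):
  L0 @0x29[9] → 0x37007  P=1,RW=1,US=1,PS=0
  L1 @0x37[23] → 0x3B007  P=1,RW=1,US=1,PS=0
  L2 @0x3B[20] → 0x3F007  P=1,RW=1,US=1,PS=0
  ⇒ phys 0x3F37F  [3 reads]

Access #1 fault: PAGE_NOT_PRESENT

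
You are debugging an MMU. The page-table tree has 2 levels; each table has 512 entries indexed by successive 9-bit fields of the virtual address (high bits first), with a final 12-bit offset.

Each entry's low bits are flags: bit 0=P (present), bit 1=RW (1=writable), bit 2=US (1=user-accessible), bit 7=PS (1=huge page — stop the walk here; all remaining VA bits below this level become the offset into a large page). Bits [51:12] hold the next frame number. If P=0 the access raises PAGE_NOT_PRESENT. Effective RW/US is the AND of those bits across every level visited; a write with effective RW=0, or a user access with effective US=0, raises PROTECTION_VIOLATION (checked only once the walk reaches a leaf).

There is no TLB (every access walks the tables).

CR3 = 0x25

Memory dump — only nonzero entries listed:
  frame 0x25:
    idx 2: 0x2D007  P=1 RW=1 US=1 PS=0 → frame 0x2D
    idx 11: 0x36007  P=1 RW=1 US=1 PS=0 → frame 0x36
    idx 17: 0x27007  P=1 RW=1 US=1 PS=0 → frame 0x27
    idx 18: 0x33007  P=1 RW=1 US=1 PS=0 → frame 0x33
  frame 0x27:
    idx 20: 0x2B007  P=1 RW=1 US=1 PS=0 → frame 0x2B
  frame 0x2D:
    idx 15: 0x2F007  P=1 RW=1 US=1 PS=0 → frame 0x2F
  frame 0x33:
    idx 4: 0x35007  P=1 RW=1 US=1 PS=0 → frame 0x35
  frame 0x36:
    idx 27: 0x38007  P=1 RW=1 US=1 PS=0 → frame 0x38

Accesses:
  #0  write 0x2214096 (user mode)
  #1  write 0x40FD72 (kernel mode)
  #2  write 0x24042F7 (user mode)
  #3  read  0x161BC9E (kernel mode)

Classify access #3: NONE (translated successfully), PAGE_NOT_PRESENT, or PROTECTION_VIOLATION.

Trace:
#0 VA=0x2214096 (w,user):
  [0] read 0x25 idx=17: raw=0x27007 flags P=1 W=1 U=1 S=0
  [1] read 0x27 idx=20: raw=0x2B007 flags P=1 W=1 U=1 S=0
  ⇒ phys 0x2B096  [2 reads]
#1 VA=0x40FD72 (w,kernel):
  [0] read 0x25 idx=2: raw=0x2D007 flags P=1 W=1 U=1 S=0
  [1] read 0x2D idx=15: raw=0x2F007 flags P=1 W=1 U=1 S=0
  ⇒ phys 0x2FD72  [2 reads]
#2 VA=0x24042F7 (w,user):
  [0] read 0x25 idx=18: raw=0x33007 flags P=1 W=1 U=1 S=0
  [1] read 0x33 idx=4: raw=0x35007 flags P=1 W=1 U=1 S=0
  ⇒ phys 0x352F7  [2 reads]
#3 VA=0x161BC9E (r,kernel):
  [0] read 0x25 idx=11: raw=0x36007 flags P=1 W=1 U=1 S=0
  [1] read 0x36 idx=27: raw=0x38007 flags P=1 W=1 U=1 S=0
  ⇒ phys 0x38C9E  [2 reads]

Access #3 fault: NONE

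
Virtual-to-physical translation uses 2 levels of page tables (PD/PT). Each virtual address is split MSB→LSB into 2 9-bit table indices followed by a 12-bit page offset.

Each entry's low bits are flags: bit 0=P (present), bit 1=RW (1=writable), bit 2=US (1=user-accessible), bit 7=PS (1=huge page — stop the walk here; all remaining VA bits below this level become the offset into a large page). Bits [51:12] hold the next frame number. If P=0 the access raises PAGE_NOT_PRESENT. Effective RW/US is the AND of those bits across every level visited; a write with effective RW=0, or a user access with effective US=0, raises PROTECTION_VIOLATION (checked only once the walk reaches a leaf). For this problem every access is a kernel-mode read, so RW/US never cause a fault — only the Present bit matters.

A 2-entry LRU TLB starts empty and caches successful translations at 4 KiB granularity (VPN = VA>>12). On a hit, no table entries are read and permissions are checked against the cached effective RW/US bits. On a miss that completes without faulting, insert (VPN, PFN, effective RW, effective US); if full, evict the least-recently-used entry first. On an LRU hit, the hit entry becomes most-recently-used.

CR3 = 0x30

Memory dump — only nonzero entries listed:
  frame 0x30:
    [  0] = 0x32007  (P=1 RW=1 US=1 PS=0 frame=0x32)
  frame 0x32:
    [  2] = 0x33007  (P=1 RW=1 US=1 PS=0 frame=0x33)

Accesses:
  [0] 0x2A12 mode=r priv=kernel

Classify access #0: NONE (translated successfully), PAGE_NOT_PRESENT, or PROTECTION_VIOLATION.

Walk each access:
#0 VA=0x2A12 (r,kernel):
  L0: frame=0x30 idx=0 entry=0x32007 [P=1 RW=1 US=1 PS=0]
  L1: frame=0x32 idx=2 entry=0x33007 [P=1 RW=1 US=1 PS=0]
  → PA=0x33A12  (2 entries read)

Access #0 fault: NONE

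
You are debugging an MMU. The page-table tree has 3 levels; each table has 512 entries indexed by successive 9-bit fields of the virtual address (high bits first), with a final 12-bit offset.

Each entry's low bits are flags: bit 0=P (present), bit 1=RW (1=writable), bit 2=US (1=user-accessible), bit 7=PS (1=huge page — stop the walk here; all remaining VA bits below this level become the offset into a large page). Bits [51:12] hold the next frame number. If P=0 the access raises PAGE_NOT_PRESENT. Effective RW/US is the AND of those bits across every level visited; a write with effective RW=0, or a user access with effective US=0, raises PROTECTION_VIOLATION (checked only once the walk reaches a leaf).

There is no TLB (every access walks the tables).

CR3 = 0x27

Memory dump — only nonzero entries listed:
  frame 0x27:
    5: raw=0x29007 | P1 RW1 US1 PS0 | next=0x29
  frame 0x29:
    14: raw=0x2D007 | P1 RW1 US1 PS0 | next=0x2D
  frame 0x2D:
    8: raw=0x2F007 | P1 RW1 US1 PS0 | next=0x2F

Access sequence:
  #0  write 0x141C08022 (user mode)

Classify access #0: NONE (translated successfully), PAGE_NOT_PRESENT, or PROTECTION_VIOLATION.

Trace:
#0 VA=0x141C08022 (w,user):
  L0: frame=0x27 idx=5 entry=0x29007 [P=1 RW=1 US=1 PS=0]
  L1: frame=0x29 idx=14 entry=0x2D007 [P=1 RW=1 US=1 PS=0]
  L2: frame=0x2D idx=8 entry=0x2F007 [P=1 RW=1 US=1 PS=0]
  ⇒ phys 0x2F022  [3 reads]

Access #0 fault: NONE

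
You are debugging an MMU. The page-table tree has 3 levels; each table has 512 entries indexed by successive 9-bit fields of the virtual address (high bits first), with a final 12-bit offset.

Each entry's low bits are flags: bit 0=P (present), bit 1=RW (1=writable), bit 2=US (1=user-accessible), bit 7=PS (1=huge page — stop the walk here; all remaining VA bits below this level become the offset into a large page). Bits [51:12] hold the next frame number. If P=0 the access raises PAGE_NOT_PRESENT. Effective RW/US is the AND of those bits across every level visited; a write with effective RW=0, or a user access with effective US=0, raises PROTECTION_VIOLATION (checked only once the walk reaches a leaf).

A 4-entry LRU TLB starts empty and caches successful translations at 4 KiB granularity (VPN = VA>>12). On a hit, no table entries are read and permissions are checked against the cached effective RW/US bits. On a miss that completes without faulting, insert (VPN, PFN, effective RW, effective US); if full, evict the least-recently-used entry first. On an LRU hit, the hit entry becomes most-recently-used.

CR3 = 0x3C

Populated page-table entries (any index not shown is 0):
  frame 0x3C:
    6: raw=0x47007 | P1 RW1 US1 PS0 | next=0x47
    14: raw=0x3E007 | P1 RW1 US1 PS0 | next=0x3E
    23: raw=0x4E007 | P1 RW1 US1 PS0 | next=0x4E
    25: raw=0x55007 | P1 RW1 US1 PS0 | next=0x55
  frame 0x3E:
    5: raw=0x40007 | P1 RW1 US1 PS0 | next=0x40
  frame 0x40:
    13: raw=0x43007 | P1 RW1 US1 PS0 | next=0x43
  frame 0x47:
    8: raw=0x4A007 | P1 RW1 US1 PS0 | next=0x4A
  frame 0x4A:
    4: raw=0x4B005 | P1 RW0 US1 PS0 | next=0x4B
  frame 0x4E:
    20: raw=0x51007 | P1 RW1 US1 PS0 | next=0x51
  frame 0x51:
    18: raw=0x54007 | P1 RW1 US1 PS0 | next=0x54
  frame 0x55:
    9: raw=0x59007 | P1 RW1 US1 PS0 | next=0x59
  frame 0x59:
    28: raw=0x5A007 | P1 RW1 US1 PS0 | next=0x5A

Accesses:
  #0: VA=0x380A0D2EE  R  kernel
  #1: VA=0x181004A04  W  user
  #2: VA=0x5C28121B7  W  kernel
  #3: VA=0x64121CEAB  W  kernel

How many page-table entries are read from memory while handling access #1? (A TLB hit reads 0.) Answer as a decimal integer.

Per-access translation:
#0 VA=0x380A0D2EE (r,kernel):
  [0] read 0x3C idx=14: raw=0x3E007 flags P=1 W=1 U=1 S=0
  [1] read 0x3E idx=5: raw=0x40007 flags P=1 W=1 U=1 S=0
  [2] read 0x40 idx=13: raw=0x43007 flags P=1 W=1 U=1 S=0
  → PA=0x432EE  (3 entries read)
#1 VA=0x181004A04 (w,user):
  [0] read 0x3C idx=6: raw=0x47007 flags P=1 W=1 U=1 S=0
  [1] read 0x47 idx=8: raw=0x4A007 flags P=1 W=1 U=1 S=0
  [2] read 0x4A idx=4: raw=0x4B005 flags P=1 W=0 U=1 S=0
  ✗ PROTECTION_VIOLATION  [3 reads]
#2 VA=0x5C28121B7 (w,kernel):
  [0] read 0x3C idx=23: raw=0x4E007 flags P=1 W=1 U=1 S=0
  [1] read 0x4E idx=20: raw=0x51007 flags P=1 W=1 U=1 S=0
  [2] read 0x51 idx=18: raw=0x54007 flags P=1 W=1 U=1 S=0
  → PA=0x541B7  (3 entries read)
#3 VA=0x64121CEAB (w,kernel):
  [0] read 0x3C idx=25: raw=0x55007 flags P=1 W=1 U=1 S=0
  [1] read 0x55 idx=9: raw=0x59007 flags P=1 W=1 U=1 S=0
  [2] read 0x59 idx=28: raw=0x5A007 flags P=1 W=1 U=1 S=0
  → PA=0x5AEAB  (3 entries read)

Entries read for #1: 3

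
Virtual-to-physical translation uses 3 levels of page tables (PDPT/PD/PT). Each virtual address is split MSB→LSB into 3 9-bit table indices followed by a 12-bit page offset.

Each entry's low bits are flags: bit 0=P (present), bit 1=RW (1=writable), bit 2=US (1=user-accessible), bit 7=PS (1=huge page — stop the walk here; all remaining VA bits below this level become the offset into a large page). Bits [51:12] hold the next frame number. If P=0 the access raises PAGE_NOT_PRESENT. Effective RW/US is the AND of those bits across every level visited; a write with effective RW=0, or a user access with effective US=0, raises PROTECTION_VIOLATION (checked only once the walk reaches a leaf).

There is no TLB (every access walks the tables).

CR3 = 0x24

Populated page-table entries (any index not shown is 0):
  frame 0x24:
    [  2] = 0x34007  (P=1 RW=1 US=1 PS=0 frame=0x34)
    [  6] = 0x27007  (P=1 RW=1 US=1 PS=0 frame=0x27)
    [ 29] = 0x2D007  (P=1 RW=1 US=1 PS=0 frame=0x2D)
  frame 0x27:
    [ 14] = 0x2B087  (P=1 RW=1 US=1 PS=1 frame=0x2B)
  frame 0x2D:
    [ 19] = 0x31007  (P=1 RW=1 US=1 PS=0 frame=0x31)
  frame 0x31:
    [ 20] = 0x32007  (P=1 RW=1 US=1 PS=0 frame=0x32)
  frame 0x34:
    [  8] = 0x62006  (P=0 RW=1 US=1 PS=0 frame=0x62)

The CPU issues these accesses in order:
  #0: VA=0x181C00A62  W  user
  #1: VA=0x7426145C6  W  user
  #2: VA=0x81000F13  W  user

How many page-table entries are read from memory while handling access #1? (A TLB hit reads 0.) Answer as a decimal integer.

Walk each access:
#0 VA=0x181C00A62 (w,user):
  L0 @0x24[6] → 0x27007  P=1,RW=1,US=1,PS=0
  L1 @0x27[14] → 0x2B087  P=1,RW=1,US=1,PS=1
  ✓ 0x2BA62 (huge @L1)  — 2 lookups
#1 VA=0x7426145C6 (w,user):
  L0 @0x24[29] → 0x2D007  P=1,RW=1,US=1,PS=0
  L1 @0x2D[19] → 0x31007  P=1,RW=1,US=1,PS=0
  L2 @0x31[20] → 0x32007  P=1,RW=1,US=1,PS=0
  ✓ 0x325C6  — 3 lookups
#2 VA=0x81000F13 (w,user):
  L0 @0x24[2] → 0x34007  P=1,RW=1,US=1,PS=0
  L1 @0x34[8] → 0x62006  P=0,RW=1,US=1,PS=0
  ⇒ fault: PAGE_NOT_PRESENT  — 2 lookups

Entries read for #1: 3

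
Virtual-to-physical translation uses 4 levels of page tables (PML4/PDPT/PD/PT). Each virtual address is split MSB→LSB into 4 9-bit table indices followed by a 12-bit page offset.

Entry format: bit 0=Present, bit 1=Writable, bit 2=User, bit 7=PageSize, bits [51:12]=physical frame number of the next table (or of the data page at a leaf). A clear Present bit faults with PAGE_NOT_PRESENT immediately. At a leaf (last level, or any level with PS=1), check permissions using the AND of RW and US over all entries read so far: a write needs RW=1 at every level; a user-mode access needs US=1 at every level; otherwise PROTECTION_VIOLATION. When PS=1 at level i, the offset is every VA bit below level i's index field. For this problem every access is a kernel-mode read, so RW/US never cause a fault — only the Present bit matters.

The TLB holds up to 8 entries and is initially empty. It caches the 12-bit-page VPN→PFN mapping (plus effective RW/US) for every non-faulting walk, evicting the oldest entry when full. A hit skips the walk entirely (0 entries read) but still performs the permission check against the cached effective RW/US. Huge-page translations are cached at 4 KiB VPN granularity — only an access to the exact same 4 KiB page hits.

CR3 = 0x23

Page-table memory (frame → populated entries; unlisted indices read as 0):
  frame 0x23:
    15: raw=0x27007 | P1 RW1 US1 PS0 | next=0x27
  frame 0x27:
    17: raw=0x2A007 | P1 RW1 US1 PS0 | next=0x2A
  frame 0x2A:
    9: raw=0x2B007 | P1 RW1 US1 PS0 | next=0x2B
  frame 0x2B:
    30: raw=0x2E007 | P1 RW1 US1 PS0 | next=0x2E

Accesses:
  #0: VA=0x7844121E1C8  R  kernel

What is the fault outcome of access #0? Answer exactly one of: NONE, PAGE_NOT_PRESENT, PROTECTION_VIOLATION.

Per-access translation:
#0 VA=0x7844121E1C8 (r,kernel):
  lvl0: tbl 0x23, slot 15 ⇒ 0x27007 (P1/RW1/US1/PS0)
  lvl1: tbl 0x27, slot 17 ⇒ 0x2A007 (P1/RW1/US1/PS0)
  lvl2: tbl 0x2A, slot 9 ⇒ 0x2B007 (P1/RW1/US1/PS0)
  lvl3: tbl 0x2B, slot 30 ⇒ 0x2E007 (P1/RW1/US1/PS0)
  ✓ 0x2E1C8  — 4 lookups

Access #0 fault: NONE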